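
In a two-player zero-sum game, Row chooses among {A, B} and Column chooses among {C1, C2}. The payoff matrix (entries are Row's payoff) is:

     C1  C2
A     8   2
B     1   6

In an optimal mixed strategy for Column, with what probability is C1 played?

4/11

Row minima: A → 2, B → 1; maximin = 2.
Column maxima: C1 → 8, C2 → 6; minimax = 6.
2 ≠ 6, so there is no saddle point; optimal play is mixed.
Let Row play A with probability p. Expected payoff against C1: 8p + 1(1−p) = 7p + 1; against C2: 2p + 6(1−p) = −4p + 6.
Setting these equal: 7p + 1 = −4p + 6 ⇒ 11p = 5 ⇒ p = 5/11, and the value is (7)·(5/11) + 1 = 46/11.
For Column: with q = P(C1), equating A's and B's payoffs gives 6q + 2 = −5q + 6 ⇒ q = 4/11.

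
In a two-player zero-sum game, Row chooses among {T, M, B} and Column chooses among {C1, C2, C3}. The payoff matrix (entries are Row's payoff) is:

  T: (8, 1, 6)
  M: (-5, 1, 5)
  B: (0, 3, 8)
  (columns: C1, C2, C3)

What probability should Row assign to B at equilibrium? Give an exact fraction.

Row minima: T → 1, M → -5, B → 0; maximin = 1.
Column maxima: C1 → 8, C2 → 3, C3 → 8; minimax = 3.
1 ≠ 3, so there is no saddle point; optimal play is mixed.
M is strictly dominated by B, so Row never plays it.
C3 is strictly dominated by C2 (it gives Row strictly more in every row), so Column never plays it.
On the remaining 2×2 (T, B vs C1, C2):
Let Row play T with probability p. Expected payoff against C1: 8p + 0(1−p) = 8p; against C2: 1p + 3(1−p) = −2p + 3.
Setting these equal: 8p = −2p + 3 ⇒ 10p = 3 ⇒ p = 3/10, and the value is (8)·(3/10) = 12/5.
For Column: with q = P(C1), equating T's and B's payoffs gives 7q + 1 = −3q + 3 ⇒ q = 1/5.

7/10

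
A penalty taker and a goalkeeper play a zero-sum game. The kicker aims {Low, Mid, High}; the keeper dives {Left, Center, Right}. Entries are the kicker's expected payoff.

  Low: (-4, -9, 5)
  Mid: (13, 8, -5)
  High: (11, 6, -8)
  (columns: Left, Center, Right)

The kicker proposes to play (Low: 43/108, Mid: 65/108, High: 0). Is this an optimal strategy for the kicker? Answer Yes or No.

Against Left this mix gives (43/108)·(-4) + (65/108)·13 = 673/108.
Against Center this mix gives (43/108)·(-9) + (65/108)·8 = 133/108.
Against Right this mix gives (43/108)·5 + (65/108)·(-5) = -55/54.
The keeper will play Right, holding the kicker to -55/54. Shifting weight toward the row that does better against Right would raise this floor (the equalizing mix achieves -5/27 against both Right and Center), so the proposed strategy is not optimal.

No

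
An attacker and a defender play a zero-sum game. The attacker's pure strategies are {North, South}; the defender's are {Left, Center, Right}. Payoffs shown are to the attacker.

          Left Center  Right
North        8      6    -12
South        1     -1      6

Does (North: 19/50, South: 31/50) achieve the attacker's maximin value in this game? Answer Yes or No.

Against Left this mix gives (19/50)·8 + (31/50)·1 = 183/50.
Against Center this mix gives (19/50)·6 + (31/50)·(-1) = 83/50.
Against Right this mix gives (19/50)·(-12) + (31/50)·6 = -21/25.
The defender will play Right, holding the attacker to -21/25. Shifting weight toward the row that does better against Right would raise this floor (the equalizing mix achieves 24/25 against both Right and Center), so the proposed strategy is not optimal.

No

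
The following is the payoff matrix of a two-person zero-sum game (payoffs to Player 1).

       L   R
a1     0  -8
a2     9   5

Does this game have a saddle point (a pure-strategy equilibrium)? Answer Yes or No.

Yes

Row minima: a1 → -8, a2 → 5; maximin = 5.
Column maxima: L → 9, R → 5; minimax = 5.
maximin = minimax = 5, so a saddle point exists.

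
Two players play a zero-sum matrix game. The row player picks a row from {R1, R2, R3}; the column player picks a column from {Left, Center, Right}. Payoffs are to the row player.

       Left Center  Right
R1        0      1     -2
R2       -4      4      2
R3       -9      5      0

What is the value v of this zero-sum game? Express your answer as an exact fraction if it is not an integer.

-1

Row minima: R1 → -2, R2 → -4, R3 → -9; maximin = -2.
Column maxima: Left → 0, Center → 5, Right → 2; minimax = 0.
-2 ≠ 0, so there is no saddle point; optimal play is mixed.
Center is strictly dominated by Left (it gives the row player strictly more in every row), so the column player never plays it.
With Center eliminated, R3 is strictly dominated by R2 (R2 gives the row player strictly more in every remaining column), so the row player never plays it.
On the remaining 2×2 (R1, R2 vs Left, Right):
Let the row player play R1 with probability p. Expected payoff against Left: 0p + (-4)(1−p) = 4p − 4; against Right: (-2)p + 2(1−p) = −4p + 2.
Setting these equal: 4p − 4 = −4p + 2 ⇒ 8p = 6 ⇒ p = 3/4, and the value is (4)·(3/4) − 4 = -1.
For the column player: with q = P(Left), equating R1's and R2's payoffs gives 2q − 2 = −6q + 2 ⇒ q = 1/2.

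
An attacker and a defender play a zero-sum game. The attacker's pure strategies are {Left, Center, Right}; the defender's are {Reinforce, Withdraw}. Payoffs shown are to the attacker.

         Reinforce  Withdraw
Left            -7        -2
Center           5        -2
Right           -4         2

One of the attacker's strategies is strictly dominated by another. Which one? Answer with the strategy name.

Right gives a strictly higher payoff than Left against every column: -4 > -7, 2 > -2.
So Left is strictly dominated and the attacker never plays it.

Left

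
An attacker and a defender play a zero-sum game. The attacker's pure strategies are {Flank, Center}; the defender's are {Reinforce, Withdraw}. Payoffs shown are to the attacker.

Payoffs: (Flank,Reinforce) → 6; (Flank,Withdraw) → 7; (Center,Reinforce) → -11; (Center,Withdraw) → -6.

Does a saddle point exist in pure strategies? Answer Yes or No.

Row minima: Flank → 6, Center → -11; maximin = 6.
Column maxima: Reinforce → 6, Withdraw → 7; minimax = 6.
maximin = minimax = 6, so a saddle point exists.

Yes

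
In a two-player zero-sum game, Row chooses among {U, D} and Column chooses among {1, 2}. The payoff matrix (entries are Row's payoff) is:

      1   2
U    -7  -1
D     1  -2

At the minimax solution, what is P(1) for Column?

Row minima: U → -7, D → -2; maximin = -2.
Column maxima: 1 → 1, 2 → -1; minimax = -1.
-2 ≠ -1, so there is no saddle point; optimal play is mixed.
Let Row play U with probability p. Expected payoff against 1: (-7)p + 1(1−p) = −8p + 1; against 2: (-1)p + (-2)(1−p) = p − 2.
Setting these equal: −8p + 1 = p − 2 ⇒ −9p = -3 ⇒ p = 1/3, and the value is (-8)·(1/3) + 1 = -5/3.
For Column: with q = P(1), equating U's and D's payoffs gives −6q − 1 = 3q − 2 ⇒ q = 1/9.

1/9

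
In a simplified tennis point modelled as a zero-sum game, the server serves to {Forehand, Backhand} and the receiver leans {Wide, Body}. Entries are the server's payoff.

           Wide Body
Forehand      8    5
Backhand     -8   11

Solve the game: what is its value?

Row minima: Forehand → 5, Backhand → -8; maximin = 5.
Column maxima: Wide → 8, Body → 11; minimax = 8.
5 ≠ 8, so there is no saddle point; optimal play is mixed.
Let the server play Forehand with probability p. Expected payoff against Wide: 8p + (-8)(1−p) = 16p − 8; against Body: 5p + 11(1−p) = −6p + 11.
Setting these equal: 16p − 8 = −6p + 11 ⇒ 22p = 19 ⇒ p = 19/22, and the value is (16)·(19/22) − 8 = 64/11.
For the receiver: with q = P(Wide), equating Forehand's and Backhand's payoffs gives 3q + 5 = −19q + 11 ⇒ q = 3/11.

64/11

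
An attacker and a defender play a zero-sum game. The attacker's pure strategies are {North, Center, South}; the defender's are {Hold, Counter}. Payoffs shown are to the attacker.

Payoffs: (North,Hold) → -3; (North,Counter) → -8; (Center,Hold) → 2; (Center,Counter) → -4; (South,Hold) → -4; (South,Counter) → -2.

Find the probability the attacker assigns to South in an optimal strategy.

3/4

Row minima: North → -8, Center → -4, South → -4; maximin = -4.
Column maxima: Hold → 2, Counter → -2; minimax = -2.
-4 ≠ -2, so there is no saddle point; optimal play is mixed.
North is strictly dominated by Center, so the attacker never plays it.
On the remaining 2×2 (Center, South vs Hold, Counter):
Let the attacker play Center with probability p. Expected payoff against Hold: 2p + (-4)(1−p) = 6p − 4; against Counter: (-4)p + (-2)(1−p) = −2p − 2.
Setting these equal: 6p − 4 = −2p − 2 ⇒ 8p = 2 ⇒ p = 1/4, and the value is (6)·(1/4) − 4 = -5/2.
For the defender: with q = P(Hold), equating Center's and South's payoffs gives 6q − 4 = −2q − 2 ⇒ q = 1/4.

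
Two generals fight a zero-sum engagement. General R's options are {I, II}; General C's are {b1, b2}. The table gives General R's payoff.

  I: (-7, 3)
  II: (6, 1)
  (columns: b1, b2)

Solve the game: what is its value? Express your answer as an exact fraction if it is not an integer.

5/3

Row minima: I → -7, II → 1; maximin = 1.
Column maxima: b1 → 6, b2 → 3; minimax = 3.
1 ≠ 3, so there is no saddle point; optimal play is mixed.
Let General R play I with probability p. Expected payoff against b1: (-7)p + 6(1−p) = −13p + 6; against b2: 3p + 1(1−p) = 2p + 1.
Setting these equal: −13p + 6 = 2p + 1 ⇒ −15p = -5 ⇒ p = 1/3, and the value is (-13)·(1/3) + 6 = 5/3.
For General C: with q = P(b1), equating I's and II's payoffs gives −10q + 3 = 5q + 1 ⇒ q = 2/15.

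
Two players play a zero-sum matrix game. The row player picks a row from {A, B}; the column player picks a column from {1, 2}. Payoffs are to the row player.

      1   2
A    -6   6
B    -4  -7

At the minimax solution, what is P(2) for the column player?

Row minima: A → -6, B → -7; maximin = -6.
Column maxima: 1 → -4, 2 → 6; minimax = -4.
-6 ≠ -4, so there is no saddle point; optimal play is mixed.
Let the row player play A with probability p. Expected payoff against 1: (-6)p + (-4)(1−p) = −2p − 4; against 2: 6p + (-7)(1−p) = 13p − 7.
Setting these equal: −2p − 4 = 13p − 7 ⇒ −15p = -3 ⇒ p = 1/5, and the value is (-2)·(1/5) − 4 = -22/5.
For the column player: with q = P(1), equating A's and B's payoffs gives −12q + 6 = 3q − 7 ⇒ q = 13/15.

2/15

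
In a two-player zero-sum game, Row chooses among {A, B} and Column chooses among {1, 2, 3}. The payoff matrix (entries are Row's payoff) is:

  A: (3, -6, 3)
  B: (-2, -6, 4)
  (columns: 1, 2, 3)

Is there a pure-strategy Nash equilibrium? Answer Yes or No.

Row minima: A → -6, B → -6; maximin = -6.
Column maxima: 1 → 3, 2 → -6, 3 → 4; minimax = -6.
maximin = minimax = -6, so a saddle point exists.

Yes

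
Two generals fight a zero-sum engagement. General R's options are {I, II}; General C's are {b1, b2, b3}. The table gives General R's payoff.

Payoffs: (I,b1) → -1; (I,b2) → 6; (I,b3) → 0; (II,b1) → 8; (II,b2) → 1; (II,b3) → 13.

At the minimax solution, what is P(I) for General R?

Row minima: I → -1, II → 1; maximin = 1.
Column maxima: b1 → 8, b2 → 6, b3 → 13; minimax = 6.
1 ≠ 6, so there is no saddle point; optimal play is mixed.
b3 is strictly dominated by b1 (it gives General R strictly more in every row), so General C never plays it.
On the remaining 2×2 (I, II vs b1, b2):
Let General R play I with probability p. Expected payoff against b1: (-1)p + 8(1−p) = −9p + 8; against b2: 6p + 1(1−p) = 5p + 1.
Setting these equal: −9p + 8 = 5p + 1 ⇒ −14p = -7 ⇒ p = 1/2, and the value is (-9)·(1/2) + 8 = 7/2.
For General C: with q = P(b1), equating I's and II's payoffs gives −7q + 6 = 7q + 1 ⇒ q = 5/14.

1/2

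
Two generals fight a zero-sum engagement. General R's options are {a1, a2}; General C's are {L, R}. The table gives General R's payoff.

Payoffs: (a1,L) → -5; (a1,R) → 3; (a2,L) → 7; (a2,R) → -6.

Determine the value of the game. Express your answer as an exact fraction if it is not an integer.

-3/7

Row minima: a1 → -5, a2 → -6; maximin = -5.
Column maxima: L → 7, R → 3; minimax = 3.
-5 ≠ 3, so there is no saddle point; optimal play is mixed.
Let General R play a1 with probability p. Expected payoff against L: (-5)p + 7(1−p) = −12p + 7; against R: 3p + (-6)(1−p) = 9p − 6.
Setting these equal: −12p + 7 = 9p − 6 ⇒ −21p = -13 ⇒ p = 13/21, and the value is (-12)·(13/21) + 7 = -3/7.
For General C: with q = P(L), equating a1's and a2's payoffs gives −8q + 3 = 13q − 6 ⇒ q = 3/7.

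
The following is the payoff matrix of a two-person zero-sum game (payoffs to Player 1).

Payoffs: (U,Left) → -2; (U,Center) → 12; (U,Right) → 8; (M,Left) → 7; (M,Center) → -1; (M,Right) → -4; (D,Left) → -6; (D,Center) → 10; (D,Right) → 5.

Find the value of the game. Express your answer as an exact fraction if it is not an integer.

Row minima: U → -2, M → -4, D → -6; maximin = -2.
Column maxima: Left → 7, Center → 12, Right → 8; minimax = 7.
-2 ≠ 7, so there is no saddle point; optimal play is mixed.
D is strictly dominated by U, so Player 1 never plays it.
Center is strictly dominated by Right (it gives Player 1 strictly more in every row), so Player 2 never plays it.
On the remaining 2×2 (U, M vs Left, Right):
Let Player 1 play U with probability p. Expected payoff against Left: (-2)p + 7(1−p) = −9p + 7; against Right: 8p + (-4)(1−p) = 12p − 4.
Setting these equal: −9p + 7 = 12p − 4 ⇒ −21p = -11 ⇒ p = 11/21, and the value is (-9)·(11/21) + 7 = 16/7.
For Player 2: with q = P(Left), equating U's and M's payoffs gives −10q + 8 = 11q − 4 ⇒ q = 4/7.

16/7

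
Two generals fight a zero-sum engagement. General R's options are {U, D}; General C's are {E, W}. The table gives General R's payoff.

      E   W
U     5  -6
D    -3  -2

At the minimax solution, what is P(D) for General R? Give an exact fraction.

11/12

Row minima: U → -6, D → -3; maximin = -3.
Column maxima: E → 5, W → -2; minimax = -2.
-3 ≠ -2, so there is no saddle point; optimal play is mixed.
Let General R play U with probability p. Expected payoff against E: 5p + (-3)(1−p) = 8p − 3; against W: (-6)p + (-2)(1−p) = −4p − 2.
Setting these equal: 8p − 3 = −4p − 2 ⇒ 12p = 1 ⇒ p = 1/12, and the value is (8)·(1/12) − 3 = -7/3.
For General C: with q = P(E), equating U's and D's payoffs gives 11q − 6 = −q − 2 ⇒ q = 1/3.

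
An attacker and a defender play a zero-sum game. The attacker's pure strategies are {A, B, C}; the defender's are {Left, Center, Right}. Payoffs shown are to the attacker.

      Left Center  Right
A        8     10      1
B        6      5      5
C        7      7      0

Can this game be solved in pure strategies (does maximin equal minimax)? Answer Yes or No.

Yes

Row minima: A → 1, B → 5, C → 0; maximin = 5.
Column maxima: Left → 8, Center → 10, Right → 5; minimax = 5.
maximin = minimax = 5, so a saddle point exists.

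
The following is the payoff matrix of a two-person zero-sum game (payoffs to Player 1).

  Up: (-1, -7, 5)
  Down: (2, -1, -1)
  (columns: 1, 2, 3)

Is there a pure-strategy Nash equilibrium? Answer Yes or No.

Row minima: Up → -7, Down → -1; maximin = -1.
Column maxima: 1 → 2, 2 → -1, 3 → 5; minimax = -1.
maximin = minimax = -1, so a saddle point exists.

Yes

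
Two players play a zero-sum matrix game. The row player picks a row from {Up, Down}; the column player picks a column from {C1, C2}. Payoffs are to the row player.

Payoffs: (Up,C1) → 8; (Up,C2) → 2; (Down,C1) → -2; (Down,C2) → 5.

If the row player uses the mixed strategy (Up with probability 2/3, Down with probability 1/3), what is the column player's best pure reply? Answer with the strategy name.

C2

If the column player plays C1, the row player's expected payoff is (2/3)·8 + (1/3)·(-2) = 14/3.
If the column player plays C2, the row player's expected payoff is (2/3)·2 + (1/3)·5 = 3.
The column player minimizes the row player's payoff; the smallest is 3, so the best response is C2.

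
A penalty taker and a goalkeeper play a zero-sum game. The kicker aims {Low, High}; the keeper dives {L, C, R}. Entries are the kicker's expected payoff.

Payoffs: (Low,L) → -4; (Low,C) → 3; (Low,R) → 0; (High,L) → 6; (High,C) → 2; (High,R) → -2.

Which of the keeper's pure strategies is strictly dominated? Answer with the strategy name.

R holds the kicker's payoff strictly below C in every row: 0 < 3, -2 < 2.
So C is strictly dominated for the keeper.

C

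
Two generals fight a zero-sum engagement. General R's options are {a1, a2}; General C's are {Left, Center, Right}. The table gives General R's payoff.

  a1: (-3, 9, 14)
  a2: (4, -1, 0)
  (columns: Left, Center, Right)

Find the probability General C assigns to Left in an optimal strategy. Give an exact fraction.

Row minima: a1 → -3, a2 → -1; maximin = -1.
Column maxima: Left → 4, Center → 9, Right → 14; minimax = 4.
-1 ≠ 4, so there is no saddle point; optimal play is mixed.
Right is strictly dominated by Center (it gives General R strictly more in every row), so General C never plays it.
On the remaining 2×2 (a1, a2 vs Left, Center):
Let General R play a1 with probability p. Expected payoff against Left: (-3)p + 4(1−p) = −7p + 4; against Center: 9p + (-1)(1−p) = 10p − 1.
Setting these equal: −7p + 4 = 10p − 1 ⇒ −17p = -5 ⇒ p = 5/17, and the value is (-7)·(5/17) + 4 = 33/17.
For General C: with q = P(Left), equating a1's and a2's payoffs gives −12q + 9 = 5q − 1 ⇒ q = 10/17.

10/17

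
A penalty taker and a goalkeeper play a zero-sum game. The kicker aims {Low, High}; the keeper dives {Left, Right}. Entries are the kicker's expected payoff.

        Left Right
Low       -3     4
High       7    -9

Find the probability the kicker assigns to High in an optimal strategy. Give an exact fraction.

Row minima: Low → -3, High → -9; maximin = -3.
Column maxima: Left → 7, Right → 4; minimax = 4.
-3 ≠ 4, so there is no saddle point; optimal play is mixed.
Let the kicker play Low with probability p. Expected payoff against Left: (-3)p + 7(1−p) = −10p + 7; against Right: 4p + (-9)(1−p) = 13p − 9.
Setting these equal: −10p + 7 = 13p − 9 ⇒ −23p = -16 ⇒ p = 16/23, and the value is (-10)·(16/23) + 7 = 1/23.
For the keeper: with q = P(Left), equating Low's and High's payoffs gives −7q + 4 = 16q − 9 ⇒ q = 13/23.

7/23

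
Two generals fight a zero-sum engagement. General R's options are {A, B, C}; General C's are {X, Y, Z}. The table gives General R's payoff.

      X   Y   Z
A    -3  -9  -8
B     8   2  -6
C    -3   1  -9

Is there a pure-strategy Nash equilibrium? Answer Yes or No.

Row minima: A → -9, B → -6, C → -9; maximin = -6.
Column maxima: X → 8, Y → 2, Z → -6; minimax = -6.
maximin = minimax = -6, so a saddle point exists.

Yes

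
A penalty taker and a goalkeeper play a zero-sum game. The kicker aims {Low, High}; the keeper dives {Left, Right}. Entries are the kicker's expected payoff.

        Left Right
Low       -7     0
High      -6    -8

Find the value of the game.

-56/9

Row minima: Low → -7, High → -8; maximin = -7.
Column maxima: Left → -6, Right → 0; minimax = -6.
-7 ≠ -6, so there is no saddle point; optimal play is mixed.
Let the kicker play Low with probability p. Expected payoff against Left: (-7)p + (-6)(1−p) = −p − 6; against Right: 0p + (-8)(1−p) = 8p − 8.
Setting these equal: −p − 6 = 8p − 8 ⇒ −9p = -2 ⇒ p = 2/9, and the value is (-1)·(2/9) − 6 = -56/9.
For the keeper: with q = P(Left), equating Low's and High's payoffs gives −7q = 2q − 8 ⇒ q = 8/9.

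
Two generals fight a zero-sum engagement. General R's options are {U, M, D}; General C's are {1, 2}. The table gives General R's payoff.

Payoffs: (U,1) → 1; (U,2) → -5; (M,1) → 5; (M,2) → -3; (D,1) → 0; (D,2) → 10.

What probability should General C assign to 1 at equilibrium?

13/18

Row minima: U → -5, M → -3, D → 0; maximin = 0.
Column maxima: 1 → 5, 2 → 10; minimax = 5.
0 ≠ 5, so there is no saddle point; optimal play is mixed.
U is strictly dominated by M, so General R never plays it.
On the remaining 2×2 (M, D vs 1, 2):
Let General R play M with probability p. Expected payoff against 1: 5p + 0(1−p) = 5p; against 2: (-3)p + 10(1−p) = −13p + 10.
Setting these equal: 5p = −13p + 10 ⇒ 18p = 10 ⇒ p = 5/9, and the value is (5)·(5/9) = 25/9.
For General C: with q = P(1), equating M's and D's payoffs gives 8q − 3 = −10q + 10 ⇒ q = 13/18.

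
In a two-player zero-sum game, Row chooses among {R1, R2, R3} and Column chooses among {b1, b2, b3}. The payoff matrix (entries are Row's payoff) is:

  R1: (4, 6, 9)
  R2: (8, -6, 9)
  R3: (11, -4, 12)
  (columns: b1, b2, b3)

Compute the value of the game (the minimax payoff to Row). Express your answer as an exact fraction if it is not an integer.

Row minima: R1 → 4, R2 → -6, R3 → -4; maximin = 4.
Column maxima: b1 → 11, b2 → 6, b3 → 12; minimax = 6.
4 ≠ 6, so there is no saddle point; optimal play is mixed.
R2 is strictly dominated by R3, so Row never plays it.
b3 is strictly dominated by b1 (it gives Row strictly more in every row), so Column never plays it.
On the remaining 2×2 (R1, R3 vs b1, b2):
Let Row play R1 with probability p. Expected payoff against b1: 4p + 11(1−p) = −7p + 11; against b2: 6p + (-4)(1−p) = 10p − 4.
Setting these equal: −7p + 11 = 10p − 4 ⇒ −17p = -15 ⇒ p = 15/17, and the value is (-7)·(15/17) + 11 = 82/17.
For Column: with q = P(b1), equating R1's and R3's payoffs gives −2q + 6 = 15q − 4 ⇒ q = 10/17.

82/17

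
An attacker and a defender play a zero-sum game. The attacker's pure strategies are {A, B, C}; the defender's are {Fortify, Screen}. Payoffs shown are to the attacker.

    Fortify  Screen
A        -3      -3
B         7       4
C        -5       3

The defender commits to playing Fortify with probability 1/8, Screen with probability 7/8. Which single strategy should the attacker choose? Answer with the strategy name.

B

Expected payoff of A: (1/8)·(-3) + (7/8)·(-3) = -3.
Expected payoff of B: (1/8)·7 + (7/8)·4 = 35/8.
Expected payoff of C: (1/8)·(-5) + (7/8)·3 = 2.
The largest is 35/8, so the attacker's best response is B.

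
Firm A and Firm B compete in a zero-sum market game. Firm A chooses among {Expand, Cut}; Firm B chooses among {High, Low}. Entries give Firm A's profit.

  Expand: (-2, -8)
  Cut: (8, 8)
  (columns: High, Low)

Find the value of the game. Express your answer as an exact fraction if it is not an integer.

Row minima: Expand → -8, Cut → 8; maximin = 8.
Column maxima: High → 8, Low → 8; minimax = 8.
Since maximin = minimax = 8, there is a saddle point and the value is 8.

8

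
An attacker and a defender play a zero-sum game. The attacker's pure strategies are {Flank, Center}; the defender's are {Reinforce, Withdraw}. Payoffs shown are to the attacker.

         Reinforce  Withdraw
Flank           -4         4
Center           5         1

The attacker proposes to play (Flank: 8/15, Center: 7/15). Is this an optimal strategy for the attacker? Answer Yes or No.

No

Against Reinforce this mix gives (8/15)·(-4) + (7/15)·5 = 1/5.
Against Withdraw this mix gives (8/15)·4 + (7/15)·1 = 13/5.
The defender will play Reinforce, holding the attacker to 1/5. Shifting weight toward the row that does better against Reinforce would raise this floor (the equalizing mix achieves 2 against both Reinforce and Withdraw), so the proposed strategy is not optimal.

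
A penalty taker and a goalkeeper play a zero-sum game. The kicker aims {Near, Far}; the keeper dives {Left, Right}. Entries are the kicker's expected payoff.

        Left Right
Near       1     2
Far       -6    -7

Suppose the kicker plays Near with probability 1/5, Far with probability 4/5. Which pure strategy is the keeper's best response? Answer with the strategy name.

If the keeper plays Left, the kicker's expected payoff is (1/5)·1 + (4/5)·(-6) = -23/5.
If the keeper plays Right, the kicker's expected payoff is (1/5)·2 + (4/5)·(-7) = -26/5.
The keeper minimizes the kicker's payoff; the smallest is -26/5, so the best response is Right.

Right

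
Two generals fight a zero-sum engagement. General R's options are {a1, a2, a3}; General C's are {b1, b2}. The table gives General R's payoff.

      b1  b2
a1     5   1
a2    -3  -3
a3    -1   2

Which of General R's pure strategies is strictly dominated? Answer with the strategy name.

a1 gives a strictly higher payoff than a2 against every column: 5 > -3, 1 > -3.
So a2 is strictly dominated and General R never plays it.

a2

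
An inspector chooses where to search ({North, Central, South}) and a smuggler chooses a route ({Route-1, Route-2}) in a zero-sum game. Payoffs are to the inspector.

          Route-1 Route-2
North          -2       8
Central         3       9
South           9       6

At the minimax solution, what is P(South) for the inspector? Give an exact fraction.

Row minima: North → -2, Central → 3, South → 6; maximin = 6.
Column maxima: Route-1 → 9, Route-2 → 9; minimax = 9.
6 ≠ 9, so there is no saddle point; optimal play is mixed.
North is strictly dominated by Central, so the inspector never plays it.
On the remaining 2×2 (Central, South vs Route-1, Route-2):
Let the inspector play Central with probability p. Expected payoff against Route-1: 3p + 9(1−p) = −6p + 9; against Route-2: 9p + 6(1−p) = 3p + 6.
Setting these equal: −6p + 9 = 3p + 6 ⇒ −9p = -3 ⇒ p = 1/3, and the value is (-6)·(1/3) + 9 = 7.
For the smuggler: with q = P(Route-1), equating Central's and South's payoffs gives −6q + 9 = 3q + 6 ⇒ q = 1/3.

2/3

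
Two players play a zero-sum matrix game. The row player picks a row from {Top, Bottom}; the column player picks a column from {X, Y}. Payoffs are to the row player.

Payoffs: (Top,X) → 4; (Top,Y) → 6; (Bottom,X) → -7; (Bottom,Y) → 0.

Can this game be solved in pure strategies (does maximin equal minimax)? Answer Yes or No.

Yes

Row minima: Top → 4, Bottom → -7; maximin = 4.
Column maxima: X → 4, Y → 6; minimax = 4.
maximin = minimax = 4, so a saddle point exists.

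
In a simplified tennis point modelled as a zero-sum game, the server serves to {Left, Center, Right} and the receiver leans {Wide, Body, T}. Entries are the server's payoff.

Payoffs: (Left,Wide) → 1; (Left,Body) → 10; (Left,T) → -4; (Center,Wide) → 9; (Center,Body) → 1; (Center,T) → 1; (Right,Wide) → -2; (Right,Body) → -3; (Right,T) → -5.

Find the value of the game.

1

Row minima: Left → -4, Center → 1, Right → -5; maximin = 1.
Column maxima: Wide → 9, Body → 10, T → 1; minimax = 1.
Since maximin = minimax = 1, there is a saddle point and the value is 1.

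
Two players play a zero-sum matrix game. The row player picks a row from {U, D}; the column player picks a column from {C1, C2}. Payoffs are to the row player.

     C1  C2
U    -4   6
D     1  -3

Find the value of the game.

Row minima: U → -4, D → -3; maximin = -3.
Column maxima: C1 → 1, C2 → 6; minimax = 1.
-3 ≠ 1, so there is no saddle point; optimal play is mixed.
Let the row player play U with probability p. Expected payoff against C1: (-4)p + 1(1−p) = −5p + 1; against C2: 6p + (-3)(1−p) = 9p − 3.
Setting these equal: −5p + 1 = 9p − 3 ⇒ −14p = -4 ⇒ p = 2/7, and the value is (-5)·(2/7) + 1 = -3/7.
For the column player: with q = P(C1), equating U's and D's payoffs gives −10q + 6 = 4q − 3 ⇒ q = 9/14.

-3/7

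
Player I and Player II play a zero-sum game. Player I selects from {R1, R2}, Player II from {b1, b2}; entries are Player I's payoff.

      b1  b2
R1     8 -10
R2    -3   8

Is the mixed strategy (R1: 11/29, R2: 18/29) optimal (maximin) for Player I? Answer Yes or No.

Yes

Against b1 this mix gives (11/29)·8 + (18/29)·(-3) = 34/29.
Against b2 this mix gives (11/29)·(-10) + (18/29)·8 = 34/29.
All of Player II's active replies (b1, b2) yield 34/29, and no column does worse for Player I. The mix makes Player II indifferent and guarantees 34/29, so it is optimal.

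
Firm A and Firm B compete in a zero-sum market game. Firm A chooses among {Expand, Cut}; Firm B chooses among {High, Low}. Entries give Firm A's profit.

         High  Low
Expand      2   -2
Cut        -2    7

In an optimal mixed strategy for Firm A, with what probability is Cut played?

4/13

Row minima: Expand → -2, Cut → -2; maximin = -2.
Column maxima: High → 2, Low → 7; minimax = 2.
-2 ≠ 2, so there is no saddle point; optimal play is mixed.
Let Firm A play Expand with probability p. Expected payoff against High: 2p + (-2)(1−p) = 4p − 2; against Low: (-2)p + 7(1−p) = −9p + 7.
Setting these equal: 4p − 2 = −9p + 7 ⇒ 13p = 9 ⇒ p = 9/13, and the value is (4)·(9/13) − 2 = 10/13.
For Firm B: with q = P(High), equating Expand's and Cut's payoffs gives 4q − 2 = −9q + 7 ⇒ q = 9/13.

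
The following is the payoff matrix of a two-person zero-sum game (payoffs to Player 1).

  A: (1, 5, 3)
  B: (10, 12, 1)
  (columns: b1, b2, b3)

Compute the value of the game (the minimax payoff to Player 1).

Row minima: A → 1, B → 1; maximin = 1.
Column maxima: b1 → 10, b2 → 12, b3 → 3; minimax = 3.
1 ≠ 3, so there is no saddle point; optimal play is mixed.
b2 is strictly dominated by b1 (it gives Player 1 strictly more in every row), so Player 2 never plays it.
On the remaining 2×2 (A, B vs b1, b3):
Let Player 1 play A with probability p. Expected payoff against b1: 1p + 10(1−p) = −9p + 10; against b3: 3p + 1(1−p) = 2p + 1.
Setting these equal: −9p + 10 = 2p + 1 ⇒ −11p = -9 ⇒ p = 9/11, and the value is (-9)·(9/11) + 10 = 29/11.
For Player 2: with q = P(b1), equating A's and B's payoffs gives −2q + 3 = 9q + 1 ⇒ q = 2/11.

29/11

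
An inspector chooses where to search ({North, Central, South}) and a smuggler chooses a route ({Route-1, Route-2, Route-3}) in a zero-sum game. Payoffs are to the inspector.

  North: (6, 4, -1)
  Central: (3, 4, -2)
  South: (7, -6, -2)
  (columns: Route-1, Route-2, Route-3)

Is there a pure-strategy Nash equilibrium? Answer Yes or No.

Row minima: North → -1, Central → -2, South → -6; maximin = -1.
Column maxima: Route-1 → 7, Route-2 → 4, Route-3 → -1; minimax = -1.
maximin = minimax = -1, so a saddle point exists.

Yes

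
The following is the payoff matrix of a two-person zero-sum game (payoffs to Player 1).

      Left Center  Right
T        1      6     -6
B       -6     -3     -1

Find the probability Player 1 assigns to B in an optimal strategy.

Row minima: T → -6, B → -6; maximin = -6.
Column maxima: Left → 1, Center → 6, Right → -1; minimax = -1.
-6 ≠ -1, so there is no saddle point; optimal play is mixed.
Center is strictly dominated by Left (it gives Player 1 strictly more in every row), so Player 2 never plays it.
On the remaining 2×2 (T, B vs Left, Right):
Let Player 1 play T with probability p. Expected payoff against Left: 1p + (-6)(1−p) = 7p − 6; against Right: (-6)p + (-1)(1−p) = −5p − 1.
Setting these equal: 7p − 6 = −5p − 1 ⇒ 12p = 5 ⇒ p = 5/12, and the value is (7)·(5/12) − 6 = -37/12.
For Player 2: with q = P(Left), equating T's and B's payoffs gives 7q − 6 = −5q − 1 ⇒ q = 5/12.

7/12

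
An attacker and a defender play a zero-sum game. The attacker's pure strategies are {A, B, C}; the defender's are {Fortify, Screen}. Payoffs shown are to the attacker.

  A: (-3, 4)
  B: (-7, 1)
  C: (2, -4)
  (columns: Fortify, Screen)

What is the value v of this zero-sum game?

-4/13

Row minima: A → -3, B → -7, C → -4; maximin = -3.
Column maxima: Fortify → 2, Screen → 4; minimax = 2.
-3 ≠ 2, so there is no saddle point; optimal play is mixed.
B is strictly dominated by A, so the attacker never plays it.
On the remaining 2×2 (A, C vs Fortify, Screen):
Let the attacker play A with probability p. Expected payoff against Fortify: (-3)p + 2(1−p) = −5p + 2; against Screen: 4p + (-4)(1−p) = 8p − 4.
Setting these equal: −5p + 2 = 8p − 4 ⇒ −13p = -6 ⇒ p = 6/13, and the value is (-5)·(6/13) + 2 = -4/13.
For the defender: with q = P(Fortify), equating A's and C's payoffs gives −7q + 4 = 6q − 4 ⇒ q = 8/13.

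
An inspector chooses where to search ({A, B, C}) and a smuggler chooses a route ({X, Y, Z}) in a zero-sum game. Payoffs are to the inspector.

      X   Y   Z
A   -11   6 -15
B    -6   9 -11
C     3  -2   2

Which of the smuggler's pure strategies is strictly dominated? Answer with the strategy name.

X

Z holds the inspector's payoff strictly below X in every row: -15 < -11, -11 < -6, 2 < 3.
So X is strictly dominated for the smuggler.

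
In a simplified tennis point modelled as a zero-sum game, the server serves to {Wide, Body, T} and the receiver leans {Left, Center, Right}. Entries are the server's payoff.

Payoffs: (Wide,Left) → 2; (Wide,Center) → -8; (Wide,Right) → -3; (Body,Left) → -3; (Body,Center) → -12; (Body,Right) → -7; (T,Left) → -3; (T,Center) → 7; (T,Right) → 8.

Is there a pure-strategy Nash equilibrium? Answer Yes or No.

No

Row minima: Wide → -8, Body → -12, T → -3; maximin = -3.
Column maxima: Left → 2, Center → 7, Right → 8; minimax = 2.
-3 ≠ 2, so no pure-strategy equilibrium exists.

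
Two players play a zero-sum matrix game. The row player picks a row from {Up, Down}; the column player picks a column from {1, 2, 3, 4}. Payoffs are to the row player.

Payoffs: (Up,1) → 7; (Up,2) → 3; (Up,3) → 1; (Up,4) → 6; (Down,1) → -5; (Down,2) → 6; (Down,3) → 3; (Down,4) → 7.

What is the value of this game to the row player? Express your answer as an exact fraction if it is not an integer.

13/7

Row minima: Up → 1, Down → -5; maximin = 1.
Column maxima: 1 → 7, 2 → 6, 3 → 3, 4 → 7; minimax = 3.
1 ≠ 3, so there is no saddle point; optimal play is mixed.
2 is strictly dominated by 3 (it gives the row player strictly more in every row), so the column player never plays it.
4 is strictly dominated by 3 (it gives the row player strictly more in every row), so the column player never plays it.
On the remaining 2×2 (Up, Down vs 1, 3):
Let the row player play Up with probability p. Expected payoff against 1: 7p + (-5)(1−p) = 12p − 5; against 3: 1p + 3(1−p) = −2p + 3.
Setting these equal: 12p − 5 = −2p + 3 ⇒ 14p = 8 ⇒ p = 4/7, and the value is (12)·(4/7) − 5 = 13/7.
For the column player: with q = P(1), equating Up's and Down's payoffs gives 6q + 1 = −8q + 3 ⇒ q = 1/7.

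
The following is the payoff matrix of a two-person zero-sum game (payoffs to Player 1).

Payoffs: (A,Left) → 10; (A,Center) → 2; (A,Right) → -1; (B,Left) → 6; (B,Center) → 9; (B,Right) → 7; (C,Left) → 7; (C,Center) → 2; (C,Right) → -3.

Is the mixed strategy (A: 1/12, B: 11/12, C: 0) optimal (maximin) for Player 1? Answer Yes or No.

Yes

Against Left this mix gives (1/12)·10 + (11/12)·6 = 19/3.
Against Center this mix gives (1/12)·2 + (11/12)·9 = 101/12.
Against Right this mix gives (1/12)·(-1) + (11/12)·7 = 19/3.
All of Player 2's active replies (Left, Right) yield 19/3, and no column does worse for Player 1. The mix makes Player 2 indifferent and guarantees 19/3, so it is optimal.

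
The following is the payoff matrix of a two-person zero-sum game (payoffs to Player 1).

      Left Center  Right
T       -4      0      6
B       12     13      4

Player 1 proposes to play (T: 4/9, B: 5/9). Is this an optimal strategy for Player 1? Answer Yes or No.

Yes

Against Left this mix gives (4/9)·(-4) + (5/9)·12 = 44/9.
Against Center this mix gives (4/9)·0 + (5/9)·13 = 65/9.
Against Right this mix gives (4/9)·6 + (5/9)·4 = 44/9.
All of Player 2's active replies (Left, Right) yield 44/9, and no column does worse for Player 1. The mix makes Player 2 indifferent and guarantees 44/9, so it is optimal.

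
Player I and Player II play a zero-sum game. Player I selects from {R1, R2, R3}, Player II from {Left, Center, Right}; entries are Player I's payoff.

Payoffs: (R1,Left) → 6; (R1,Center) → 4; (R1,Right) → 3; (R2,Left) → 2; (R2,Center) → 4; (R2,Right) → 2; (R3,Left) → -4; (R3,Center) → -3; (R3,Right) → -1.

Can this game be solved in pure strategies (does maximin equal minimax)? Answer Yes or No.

Row minima: R1 → 3, R2 → 2, R3 → -4; maximin = 3.
Column maxima: Left → 6, Center → 4, Right → 3; minimax = 3.
maximin = minimax = 3, so a saddle point exists.

Yes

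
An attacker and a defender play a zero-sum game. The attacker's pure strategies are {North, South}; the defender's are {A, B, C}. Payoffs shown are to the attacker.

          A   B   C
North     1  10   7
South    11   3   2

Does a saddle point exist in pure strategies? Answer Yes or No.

No

Row minima: North → 1, South → 2; maximin = 2.
Column maxima: A → 11, B → 10, C → 7; minimax = 7.
2 ≠ 7, so no pure-strategy equilibrium exists.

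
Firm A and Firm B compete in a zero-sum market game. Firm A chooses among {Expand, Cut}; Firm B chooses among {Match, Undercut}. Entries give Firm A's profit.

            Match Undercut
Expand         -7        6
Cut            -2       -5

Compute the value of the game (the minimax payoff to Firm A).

-47/16

Row minima: Expand → -7, Cut → -5; maximin = -5.
Column maxima: Match → -2, Undercut → 6; minimax = -2.
-5 ≠ -2, so there is no saddle point; optimal play is mixed.
Let Firm A play Expand with probability p. Expected payoff against Match: (-7)p + (-2)(1−p) = −5p − 2; against Undercut: 6p + (-5)(1−p) = 11p − 5.
Setting these equal: −5p − 2 = 11p − 5 ⇒ −16p = -3 ⇒ p = 3/16, and the value is (-5)·(3/16) − 2 = -47/16.
For Firm B: with q = P(Match), equating Expand's and Cut's payoffs gives −13q + 6 = 3q − 5 ⇒ q = 11/16.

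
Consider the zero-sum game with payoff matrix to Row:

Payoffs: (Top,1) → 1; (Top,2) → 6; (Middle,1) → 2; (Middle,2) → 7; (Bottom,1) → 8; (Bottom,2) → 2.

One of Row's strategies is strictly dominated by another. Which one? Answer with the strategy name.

Middle gives a strictly higher payoff than Top against every column: 2 > 1, 7 > 6.
So Top is strictly dominated and Row never plays it.

Top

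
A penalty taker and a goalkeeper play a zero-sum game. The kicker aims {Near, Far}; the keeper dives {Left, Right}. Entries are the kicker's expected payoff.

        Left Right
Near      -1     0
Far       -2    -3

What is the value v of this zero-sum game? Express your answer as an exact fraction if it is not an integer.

-1

Row minima: Near → -1, Far → -3; maximin = -1.
Column maxima: Left → -1, Right → 0; minimax = -1.
Since maximin = minimax = -1, there is a saddle point and the value is -1.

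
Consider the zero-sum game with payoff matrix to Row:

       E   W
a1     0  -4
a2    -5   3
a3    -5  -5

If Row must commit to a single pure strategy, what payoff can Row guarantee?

-4

Row minima: a1 → -4, a2 → -5, a3 → -5.
The best of these is -4.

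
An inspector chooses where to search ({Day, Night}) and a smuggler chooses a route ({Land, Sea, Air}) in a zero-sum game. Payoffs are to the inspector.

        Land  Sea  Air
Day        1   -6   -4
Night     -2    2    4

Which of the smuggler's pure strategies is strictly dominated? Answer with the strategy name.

Sea holds the inspector's payoff strictly below Air in every row: -6 < -4, 2 < 4.
So Air is strictly dominated for the smuggler.

Air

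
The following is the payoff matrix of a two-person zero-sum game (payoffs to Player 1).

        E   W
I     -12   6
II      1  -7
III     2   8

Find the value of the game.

Row minima: I → -12, II → -7, III → 2; maximin = 2.
Column maxima: E → 2, W → 8; minimax = 2.
Since maximin = minimax = 2, there is a saddle point and the value is 2.

2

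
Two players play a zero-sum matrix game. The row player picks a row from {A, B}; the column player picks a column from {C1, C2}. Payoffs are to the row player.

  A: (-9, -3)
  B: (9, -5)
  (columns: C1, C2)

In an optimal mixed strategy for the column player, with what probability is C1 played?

Row minima: A → -9, B → -5; maximin = -5.
Column maxima: C1 → 9, C2 → -3; minimax = -3.
-5 ≠ -3, so there is no saddle point; optimal play is mixed.
Let the row player play A with probability p. Expected payoff against C1: (-9)p + 9(1−p) = −18p + 9; against C2: (-3)p + (-5)(1−p) = 2p − 5.
Setting these equal: −18p + 9 = 2p − 5 ⇒ −20p = -14 ⇒ p = 7/10, and the value is (-18)·(7/10) + 9 = -18/5.
For the column player: with q = P(C1), equating A's and B's payoffs gives −6q − 3 = 14q − 5 ⇒ q = 1/10.

1/10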